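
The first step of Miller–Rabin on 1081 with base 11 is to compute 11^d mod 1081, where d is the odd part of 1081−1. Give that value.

1009

1081 − 1 = 1080 = 2^3 · 135, so d = 135.
11^1 ≡ 11 (mod 1081)
11^2 ≡ 11^2 = 121 ≡ 121 (mod 1081)
11^4 ≡ 121^2 = 14641 ≡ 588 (mod 1081)
11^8 ≡ 588^2 = 345744 ≡ 905 (mod 1081)
11^16 ≡ 905^2 = 819025 ≡ 708 (mod 1081)
11^32 ≡ 708^2 = 501264 ≡ 761 (mod 1081)
11^64 ≡ 761^2 = 579121 ≡ 786 (mod 1081)
11^128 ≡ 786^2 = 617796 ≡ 545 (mod 1081)
135 = 128 + 4 + 2 + 1 in binary powers of 2.
So 11^135 ≡ 545 · 588 · 121 · 11 ≡ 1009 (mod 1081).
Squaring chain: 1009 → 860 → 196; never reaches −1, so base 11 is a Miller–Rabin witness that 1081 is composite.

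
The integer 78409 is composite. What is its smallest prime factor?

89

78409 is odd.
Digit sum 28, not divisible by 3.
Ends in 9: not divisible by 5.
7: 78409 = 7·11201 + 2
11: 78409 = 11·7128 + 1
13: 78409 = 13·6031 + 6
17: 78409 = 17·4612 + 5
19: 78409 = 19·4126 + 15
23: 78409 = 23·3409 + 2
29: 78409 = 29·2703 + 22
31: 78409 = 31·2529 + 10
37: 78409 = 37·2119 + 6
41: 78409 = 41·1912 + 17
43: 78409 = 43·1823 + 20
47: 78409 = 47·1668 + 13
53: 78409 = 53·1479 + 22
59: 78409 = 59·1328 + 57
61: 78409 = 61·1285 + 24
67: 78409 = 67·1170 + 19
71: 78409 = 71·1104 + 25
73: 78409 = 73·1074 + 7
79: 78409 = 79·992 + 41
83: 78409 = 83·944 + 57
89: 78409 = 89·881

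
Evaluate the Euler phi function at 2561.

Factor: 2561 = 13 · 197.
φ(2561) = (13−1) · (197−1) = 12 · 196 = 2352.

2352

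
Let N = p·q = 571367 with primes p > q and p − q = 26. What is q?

Since p = q + 26, we have 571367 = q(q + 26), so q² + 26q − 571367 = 0.
Discriminant: 26² + 4·571367 = 676 + 2285468 = 2286144; √2286144 = 1512.
q = (−26 + 1512)/2 = 743, and p = q + 26 = 769.
Check: 743 · 769 = 571367.

743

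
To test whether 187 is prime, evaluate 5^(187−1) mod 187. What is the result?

60

5^1 ≡ 5 (mod 187)
5^2 ≡ 5^2 = 25 ≡ 25 (mod 187)
5^4 ≡ 25^2 = 625 ≡ 64 (mod 187)
5^8 ≡ 64^2 = 4096 ≡ 169 (mod 187)
5^16 ≡ 169^2 = 28561 ≡ 137 (mod 187)
5^32 ≡ 137^2 = 18769 ≡ 69 (mod 187)
5^64 ≡ 69^2 = 4761 ≡ 86 (mod 187)
5^128 ≡ 86^2 = 7396 ≡ 103 (mod 187)
186 = 128 + 32 + 16 + 8 + 2 in binary powers of 2.
So 5^186 ≡ 103 · 69 · 137 · 169 · 25 ≡ 60 (mod 187).
Since 60 ≠ 1, base 5 is a Fermat witness: 187 is composite.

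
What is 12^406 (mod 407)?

12

12^1 ≡ 12 (mod 407)
12^2 ≡ 12^2 = 144 ≡ 144 (mod 407)
12^4 ≡ 144^2 = 20736 ≡ 386 (mod 407)
12^8 ≡ 386^2 = 148996 ≡ 34 (mod 407)
12^16 ≡ 34^2 = 1156 ≡ 342 (mod 407)
12^32 ≡ 342^2 = 116964 ≡ 155 (mod 407)
12^64 ≡ 155^2 = 24025 ≡ 12 (mod 407)
12^128 ≡ 12^2 = 144 ≡ 144 (mod 407)
12^256 ≡ 144^2 = 20736 ≡ 386 (mod 407)
406 = 256 + 128 + 16 + 4 + 2 in binary powers of 2.
So 12^406 ≡ 386 · 144 · 342 · 386 · 144 ≡ 12 (mod 407).
Since 12 ≠ 1, base 12 is a Fermat witness: 407 is composite.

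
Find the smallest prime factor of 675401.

43

675401 is odd.
Digit sum 23, not divisible by 3.
Ends in 1: not divisible by 5.
7: 675401 = 7·96485 + 6
11: 675401 = 11·61400 + 1
13: 675401 = 13·51953 + 12
17: 675401 = 17·39729 + 8
19: 675401 = 19·35547 + 8
23: 675401 = 23·29365 + 6
29: 675401 = 29·23289 + 20
31: 675401 = 31·21787 + 4
37: 675401 = 37·18254 + 3
41: 675401 = 41·16473 + 8
43: 675401 = 43·15707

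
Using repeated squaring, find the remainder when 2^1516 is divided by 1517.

2^1 ≡ 2 (mod 1517)
2^2 ≡ 2^2 = 4 ≡ 4 (mod 1517)
2^4 ≡ 4^2 = 16 ≡ 16 (mod 1517)
2^8 ≡ 16^2 = 256 ≡ 256 (mod 1517)
2^16 ≡ 256^2 = 65536 ≡ 305 (mod 1517)
2^32 ≡ 305^2 = 93025 ≡ 488 (mod 1517)
2^64 ≡ 488^2 = 238144 ≡ 1492 (mod 1517)
2^128 ≡ 1492^2 = 2226064 ≡ 625 (mod 1517)
2^256 ≡ 625^2 = 390625 ≡ 756 (mod 1517)
2^512 ≡ 756^2 = 571536 ≡ 1144 (mod 1517)
2^1024 ≡ 1144^2 = 1308736 ≡ 1082 (mod 1517)
1516 = 1024 + 256 + 128 + 64 + 32 + 8 + 4 in binary powers of 2.
So 2^1516 ≡ 1082 · 756 · 625 · 1492 · 488 · 256 · 16 ≡ 756 (mod 1517).
Since 756 ≠ 1, base 2 is a Fermat witness: 1517 is composite.

756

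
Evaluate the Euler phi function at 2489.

2340

Factor: 2489 = 19 · 131.
φ(2489) = (19−1) · (131−1) = 18 · 130 = 2340.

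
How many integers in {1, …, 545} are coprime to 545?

Factor: 545 = 5 · 109.
φ(545) = (5−1) · (109−1) = 4 · 108 = 432.

432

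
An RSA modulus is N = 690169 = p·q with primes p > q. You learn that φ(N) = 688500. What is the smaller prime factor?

751

φ(n) = (p−1)(q−1) = n − (p+q) + 1, so p + q = 690169 − 688500 + 1 = 1670.
p and q are the roots of t² − 1670t + 690169 = 0.
Discriminant: 1670² − 4·690169 = 2788900 − 2760676 = 28224; √28224 = 168.
q = (1670 − 168)/2 = 751, p = (1670 + 168)/2 = 919.
Check: 751 · 919 = 690169.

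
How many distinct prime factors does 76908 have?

76908 = 2^2 · 19227
19227 = 3 · 6409
6409 = 13 · 493
493 = 17 · 29
76908 = 2^2 · 3 · 13 · 17 · 29, which has 5 distinct prime factors.

5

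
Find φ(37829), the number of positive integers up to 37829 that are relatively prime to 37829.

Factor: 37829 = 11 · 19 · 181.
φ(37829) = (11−1) · (19−1) · (181−1) = 10 · 18 · 180 = 32400.

32400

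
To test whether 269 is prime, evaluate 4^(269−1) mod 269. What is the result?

1

4^1 ≡ 4 (mod 269)
4^2 ≡ 4^2 = 16 ≡ 16 (mod 269)
4^4 ≡ 16^2 = 256 ≡ 256 (mod 269)
4^8 ≡ 256^2 = 65536 ≡ 169 (mod 269)
4^16 ≡ 169^2 = 28561 ≡ 47 (mod 269)
4^32 ≡ 47^2 = 2209 ≡ 57 (mod 269)
4^64 ≡ 57^2 = 3249 ≡ 21 (mod 269)
4^128 ≡ 21^2 = 441 ≡ 172 (mod 269)
4^256 ≡ 172^2 = 29584 ≡ 263 (mod 269)
268 = 256 + 8 + 4 in binary powers of 2.
So 4^268 ≡ 263 · 169 · 256 ≡ 1 (mod 269).
Since the result is 1, base 4 gives no evidence that 269 is composite.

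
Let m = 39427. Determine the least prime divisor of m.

89

39427 is odd.
Digit sum 25, not divisible by 3.
Ends in 7: not divisible by 5.
7: 39427 = 7·5632 + 3
11: 39427 = 11·3584 + 3
13: 39427 = 13·3032 + 11
17: 39427 = 17·2319 + 4
19: 39427 = 19·2075 + 2
23: 39427 = 23·1714 + 5
29: 39427 = 29·1359 + 16
31: 39427 = 31·1271 + 26
37: 39427 = 37·1065 + 22
41: 39427 = 41·961 + 26
43: 39427 = 43·916 + 39
47: 39427 = 47·838 + 41
53: 39427 = 53·743 + 48
59: 39427 = 59·668 + 15
61: 39427 = 61·646 + 21
67: 39427 = 67·588 + 31
71: 39427 = 71·555 + 22
73: 39427 = 73·540 + 7
79: 39427 = 79·499 + 6
83: 39427 = 83·475 + 2
89: 39427 = 89·443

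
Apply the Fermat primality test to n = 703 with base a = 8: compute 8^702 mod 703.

628

8^1 ≡ 8 (mod 703)
8^2 ≡ 8^2 = 64 ≡ 64 (mod 703)
8^4 ≡ 64^2 = 4096 ≡ 581 (mod 703)
8^8 ≡ 581^2 = 337561 ≡ 121 (mod 703)
8^16 ≡ 121^2 = 14641 ≡ 581 (mod 703)
8^32 ≡ 581^2 = 337561 ≡ 121 (mod 703)
8^64 ≡ 121^2 = 14641 ≡ 581 (mod 703)
8^128 ≡ 581^2 = 337561 ≡ 121 (mod 703)
8^256 ≡ 121^2 = 14641 ≡ 581 (mod 703)
8^512 ≡ 581^2 = 337561 ≡ 121 (mod 703)
702 = 512 + 128 + 32 + 16 + 8 + 4 + 2 in binary powers of 2.
So 8^702 ≡ 121 · 121 · 121 · 581 · 121 · 581 · 64 ≡ 628 (mod 703).
Since 628 ≠ 1, base 8 is a Fermat witness: 703 is composite.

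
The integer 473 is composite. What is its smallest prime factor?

473 is odd.
Digit sum 14, not divisible by 3.
Ends in 3: not divisible by 5.
7: 473 = 7·67 + 4
11: 473 = 11·43

11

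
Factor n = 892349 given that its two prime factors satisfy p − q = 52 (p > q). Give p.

971

Since p = q + 52, we have 892349 = q(q + 52), so q² + 52q − 892349 = 0.
Discriminant: 52² + 4·892349 = 2704 + 3569396 = 3572100; √3572100 = 1890.
q = (−52 + 1890)/2 = 919, and p = q + 52 = 971.
Check: 919 · 971 = 892349.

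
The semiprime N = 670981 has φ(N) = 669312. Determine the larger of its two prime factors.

φ(n) = (p−1)(q−1) = n − (p+q) + 1, so p + q = 670981 − 669312 + 1 = 1670.
p and q are the roots of t² − 1670t + 670981 = 0.
Discriminant: 1670² − 4·670981 = 2788900 − 2683924 = 104976; √104976 = 324.
q = (1670 − 324)/2 = 673, p = (1670 + 324)/2 = 997.
Check: 673 · 997 = 670981.

997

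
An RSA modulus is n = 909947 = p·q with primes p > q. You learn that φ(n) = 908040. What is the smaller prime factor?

941

φ(n) = (p−1)(q−1) = n − (p+q) + 1, so p + q = 909947 − 908040 + 1 = 1908.
p and q are the roots of t² − 1908t + 909947 = 0.
Discriminant: 1908² − 4·909947 = 3640464 − 3639788 = 676; √676 = 26.
q = (1908 − 26)/2 = 941, p = (1908 + 26)/2 = 967.
Check: 941 · 967 = 909947.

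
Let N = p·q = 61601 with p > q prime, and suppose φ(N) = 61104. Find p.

269

φ(n) = (p−1)(q−1) = n − (p+q) + 1, so p + q = 61601 − 61104 + 1 = 498.
p and q are the roots of t² − 498t + 61601 = 0.
Discriminant: 498² − 4·61601 = 248004 − 246404 = 1600; √1600 = 40.
q = (498 − 40)/2 = 229, p = (498 + 40)/2 = 269.
Check: 229 · 269 = 61601.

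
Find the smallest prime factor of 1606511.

59

1606511 is odd.
Digit sum 20, not divisible by 3.
Ends in 1: not divisible by 5.
7: 1606511 = 7·229501 + 4
11: 1606511 = 11·146046 + 5
13: 1606511 = 13·123577 + 10
17: 1606511 = 17·94500 + 11
19: 1606511 = 19·84553 + 4
23: 1606511 = 23·69848 + 7
29: 1606511 = 29·55396 + 27
31: 1606511 = 31·51822 + 29
37: 1606511 = 37·43419 + 8
41: 1606511 = 41·39183 + 8
43: 1606511 = 43·37360 + 31
47: 1606511 = 47·34181 + 4
53: 1606511 = 53·30311 + 28
59: 1606511 = 59·27229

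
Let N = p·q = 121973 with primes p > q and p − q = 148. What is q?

283

Since p = q + 148, we have 121973 = q(q + 148), so q² + 148q − 121973 = 0.
Discriminant: 148² + 4·121973 = 21904 + 487892 = 509796; √509796 = 714.
q = (−148 + 714)/2 = 283, and p = q + 148 = 431.
Check: 283 · 431 = 121973.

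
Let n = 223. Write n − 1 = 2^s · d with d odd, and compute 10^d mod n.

223 − 1 = 222 = 2^1 · 111, so d = 111.
10^1 ≡ 10 (mod 223)
10^2 ≡ 10^2 = 100 ≡ 100 (mod 223)
10^4 ≡ 100^2 = 10000 ≡ 188 (mod 223)
10^8 ≡ 188^2 = 35344 ≡ 110 (mod 223)
10^16 ≡ 110^2 = 12100 ≡ 58 (mod 223)
10^32 ≡ 58^2 = 3364 ≡ 19 (mod 223)
10^64 ≡ 19^2 = 361 ≡ 138 (mod 223)
111 = 64 + 32 + 8 + 4 + 2 + 1 in binary powers of 2.
So 10^111 ≡ 138 · 19 · 110 · 188 · 100 · 10 ≡ 222 (mod 223).
Since 10^d ≡ 222 (mod 223), base 10 does not prove 223 composite.

222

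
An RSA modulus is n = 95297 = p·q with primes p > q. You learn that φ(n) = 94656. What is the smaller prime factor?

φ(n) = (p−1)(q−1) = n − (p+q) + 1, so p + q = 95297 − 94656 + 1 = 642.
p and q are the roots of t² − 642t + 95297 = 0.
Discriminant: 642² − 4·95297 = 412164 − 381188 = 30976; √30976 = 176.
q = (642 − 176)/2 = 233, p = (642 + 176)/2 = 409.
Check: 233 · 409 = 95297.

233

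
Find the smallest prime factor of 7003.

47

7003 is odd.
Digit sum 10, not divisible by 3.
Ends in 3: not divisible by 5.
7: 7003 = 7·1000 + 3
11: 7003 = 11·636 + 7
13: 7003 = 13·538 + 9
17: 7003 = 17·411 + 16
19: 7003 = 19·368 + 11
23: 7003 = 23·304 + 11
29: 7003 = 29·241 + 14
31: 7003 = 31·225 + 28
37: 7003 = 37·189 + 10
41: 7003 = 41·170 + 33
43: 7003 = 43·162 + 37
47: 7003 = 47·149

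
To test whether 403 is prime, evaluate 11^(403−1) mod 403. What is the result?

11^1 ≡ 11 (mod 403)
11^2 ≡ 11^2 = 121 ≡ 121 (mod 403)
11^4 ≡ 121^2 = 14641 ≡ 133 (mod 403)
11^8 ≡ 133^2 = 17689 ≡ 360 (mod 403)
11^16 ≡ 360^2 = 129600 ≡ 237 (mod 403)
11^32 ≡ 237^2 = 56169 ≡ 152 (mod 403)
11^64 ≡ 152^2 = 23104 ≡ 133 (mod 403)
11^128 ≡ 133^2 = 17689 ≡ 360 (mod 403)
11^256 ≡ 360^2 = 129600 ≡ 237 (mod 403)
402 = 256 + 128 + 16 + 2 in binary powers of 2.
So 11^402 ≡ 237 · 360 · 237 · 121 ≡ 233 (mod 403).
Since 233 ≠ 1, base 11 is a Fermat witness: 403 is composite.

233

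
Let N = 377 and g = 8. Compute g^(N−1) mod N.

8^1 ≡ 8 (mod 377)
8^2 ≡ 8^2 = 64 ≡ 64 (mod 377)
8^4 ≡ 64^2 = 4096 ≡ 326 (mod 377)
8^8 ≡ 326^2 = 106276 ≡ 339 (mod 377)
8^16 ≡ 339^2 = 114921 ≡ 313 (mod 377)
8^32 ≡ 313^2 = 97969 ≡ 326 (mod 377)
8^64 ≡ 326^2 = 106276 ≡ 339 (mod 377)
8^128 ≡ 339^2 = 114921 ≡ 313 (mod 377)
8^256 ≡ 313^2 = 97969 ≡ 326 (mod 377)
376 = 256 + 64 + 32 + 16 + 8 in binary powers of 2.
So 8^376 ≡ 326 · 339 · 326 · 313 · 339 ≡ 53 (mod 377).
Since 53 ≠ 1, base 8 is a Fermat witness: 377 is composite.

53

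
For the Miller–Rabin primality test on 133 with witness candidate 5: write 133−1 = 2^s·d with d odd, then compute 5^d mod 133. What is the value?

133 − 1 = 132 = 2^2 · 33, so d = 33.
5^1 ≡ 5 (mod 133)
5^2 ≡ 5^2 = 25 ≡ 25 (mod 133)
5^4 ≡ 25^2 = 625 ≡ 93 (mod 133)
5^8 ≡ 93^2 = 8649 ≡ 4 (mod 133)
5^16 ≡ 4^2 = 16 ≡ 16 (mod 133)
5^32 ≡ 16^2 = 256 ≡ 123 (mod 133)
33 = 32 + 1 in binary powers of 2.
So 5^33 ≡ 123 · 5 ≡ 83 (mod 133).
Squaring chain: 83 → 106; never reaches −1, so base 5 is a Miller–Rabin witness that 133 is composite.

83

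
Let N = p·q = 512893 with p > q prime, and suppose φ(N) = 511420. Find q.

φ(n) = (p−1)(q−1) = n − (p+q) + 1, so p + q = 512893 − 511420 + 1 = 1474.
p and q are the roots of t² − 1474t + 512893 = 0.
Discriminant: 1474² − 4·512893 = 2172676 − 2051572 = 121104; √121104 = 348.
q = (1474 − 348)/2 = 563, p = (1474 + 348)/2 = 911.
Check: 563 · 911 = 512893.

563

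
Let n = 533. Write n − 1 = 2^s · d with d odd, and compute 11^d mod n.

89

533 − 1 = 532 = 2^2 · 133, so d = 133.
11^1 ≡ 11 (mod 533)
11^2 ≡ 11^2 = 121 ≡ 121 (mod 533)
11^4 ≡ 121^2 = 14641 ≡ 250 (mod 533)
11^8 ≡ 250^2 = 62500 ≡ 139 (mod 533)
11^16 ≡ 139^2 = 19321 ≡ 133 (mod 533)
11^32 ≡ 133^2 = 17689 ≡ 100 (mod 533)
11^64 ≡ 100^2 = 10000 ≡ 406 (mod 533)
11^128 ≡ 406^2 = 164836 ≡ 139 (mod 533)
133 = 128 + 4 + 1 in binary powers of 2.
So 11^133 ≡ 139 · 250 · 11 ≡ 89 (mod 533).
Squaring chain: 89 → 459; never reaches −1, so base 11 is a Miller–Rabin witness that 533 is composite.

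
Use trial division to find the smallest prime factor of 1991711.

61

1991711 is odd.
Digit sum 29, not divisible by 3.
Ends in 1: not divisible by 5.
7: 1991711 = 7·284530 + 1
11: 1991711 = 11·181064 + 7
13: 1991711 = 13·153208 + 7
17: 1991711 = 17·117159 + 8
19: 1991711 = 19·104826 + 17
23: 1991711 = 23·86596 + 3
29: 1991711 = 29·68679 + 20
31: 1991711 = 31·64248 + 23
37: 1991711 = 37·53830 + 1
41: 1991711 = 41·48578 + 13
43: 1991711 = 43·46318 + 37
47: 1991711 = 47·42376 + 39
53: 1991711 = 53·37579 + 24
59: 1991711 = 59·33757 + 48
61: 1991711 = 61·32651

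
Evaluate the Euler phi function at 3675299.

3603456

Factor: 3675299 = 137 · 139 · 193.
φ(3675299) = (137−1) · (139−1) · (193−1) = 136 · 138 · 192 = 3603456.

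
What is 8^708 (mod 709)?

1

8^1 ≡ 8 (mod 709)
8^2 ≡ 8^2 = 64 ≡ 64 (mod 709)
8^4 ≡ 64^2 = 4096 ≡ 551 (mod 709)
8^8 ≡ 551^2 = 303601 ≡ 149 (mod 709)
8^16 ≡ 149^2 = 22201 ≡ 222 (mod 709)
8^32 ≡ 222^2 = 49284 ≡ 363 (mod 709)
8^64 ≡ 363^2 = 131769 ≡ 604 (mod 709)
8^128 ≡ 604^2 = 364816 ≡ 390 (mod 709)
8^256 ≡ 390^2 = 152100 ≡ 374 (mod 709)
8^512 ≡ 374^2 = 139876 ≡ 203 (mod 709)
708 = 512 + 128 + 64 + 4 in binary powers of 2.
So 8^708 ≡ 203 · 390 · 604 · 551 ≡ 1 (mod 709).
Since the result is 1, base 8 gives no evidence that 709 is composite.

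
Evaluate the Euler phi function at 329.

Factor: 329 = 7 · 47.
φ(329) = (7−1) · (47−1) = 6 · 46 = 276.

276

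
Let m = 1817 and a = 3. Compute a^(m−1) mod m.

3^1 ≡ 3 (mod 1817)
3^2 ≡ 3^2 = 9 ≡ 9 (mod 1817)
3^4 ≡ 9^2 = 81 ≡ 81 (mod 1817)
3^8 ≡ 81^2 = 6561 ≡ 1110 (mod 1817)
3^16 ≡ 1110^2 = 1232100 ≡ 174 (mod 1817)
3^32 ≡ 174^2 = 30276 ≡ 1204 (mod 1817)
3^64 ≡ 1204^2 = 1449616 ≡ 1467 (mod 1817)
3^128 ≡ 1467^2 = 2152089 ≡ 761 (mod 1817)
3^256 ≡ 761^2 = 579121 ≡ 1315 (mod 1817)
3^512 ≡ 1315^2 = 1729225 ≡ 1258 (mod 1817)
3^1024 ≡ 1258^2 = 1582564 ≡ 1774 (mod 1817)
1816 = 1024 + 512 + 256 + 16 + 8 in binary powers of 2.
So 3^1816 ≡ 1774 · 1258 · 1315 · 174 · 1110 ≡ 762 (mod 1817).
Since 762 ≠ 1, base 3 is a Fermat witness: 1817 is composite.

762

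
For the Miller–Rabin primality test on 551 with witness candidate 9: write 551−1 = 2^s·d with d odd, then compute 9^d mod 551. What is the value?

551 − 1 = 550 = 2^1 · 275, so d = 275.
9^1 ≡ 9 (mod 551)
9^2 ≡ 9^2 = 81 ≡ 81 (mod 551)
9^4 ≡ 81^2 = 6561 ≡ 500 (mod 551)
9^8 ≡ 500^2 = 250000 ≡ 397 (mod 551)
9^16 ≡ 397^2 = 157609 ≡ 23 (mod 551)
9^32 ≡ 23^2 = 529 ≡ 529 (mod 551)
9^64 ≡ 529^2 = 279841 ≡ 484 (mod 551)
9^128 ≡ 484^2 = 234256 ≡ 81 (mod 551)
9^256 ≡ 81^2 = 6561 ≡ 500 (mod 551)
275 = 256 + 16 + 2 + 1 in binary powers of 2.
So 9^275 ≡ 500 · 23 · 81 · 9 ≡ 35 (mod 551).
Squaring chain: 35; never reaches −1, so base 9 is a Miller–Rabin witness that 551 is composite.

35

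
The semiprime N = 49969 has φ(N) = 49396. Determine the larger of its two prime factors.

467

φ(n) = (p−1)(q−1) = n − (p+q) + 1, so p + q = 49969 − 49396 + 1 = 574.
p and q are the roots of t² − 574t + 49969 = 0.
Discriminant: 574² − 4·49969 = 329476 − 199876 = 129600; √129600 = 360.
q = (574 − 360)/2 = 107, p = (574 + 360)/2 = 467.
Check: 107 · 467 = 49969.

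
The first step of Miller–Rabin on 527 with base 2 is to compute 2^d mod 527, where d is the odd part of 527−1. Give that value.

349

527 − 1 = 526 = 2^1 · 263, so d = 263.
2^1 ≡ 2 (mod 527)
2^2 ≡ 2^2 = 4 ≡ 4 (mod 527)
2^4 ≡ 4^2 = 16 ≡ 16 (mod 527)
2^8 ≡ 16^2 = 256 ≡ 256 (mod 527)
2^16 ≡ 256^2 = 65536 ≡ 188 (mod 527)
2^32 ≡ 188^2 = 35344 ≡ 35 (mod 527)
2^64 ≡ 35^2 = 1225 ≡ 171 (mod 527)
2^128 ≡ 171^2 = 29241 ≡ 256 (mod 527)
2^256 ≡ 256^2 = 65536 ≡ 188 (mod 527)
263 = 256 + 4 + 2 + 1 in binary powers of 2.
So 2^263 ≡ 188 · 16 · 4 · 2 ≡ 349 (mod 527).
Squaring chain: 349; never reaches −1, so base 2 is a Miller–Rabin witness that 527 is composite.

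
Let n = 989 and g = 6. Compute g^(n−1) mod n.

522

6^1 ≡ 6 (mod 989)
6^2 ≡ 6^2 = 36 ≡ 36 (mod 989)
6^4 ≡ 36^2 = 1296 ≡ 307 (mod 989)
6^8 ≡ 307^2 = 94249 ≡ 294 (mod 989)
6^16 ≡ 294^2 = 86436 ≡ 393 (mod 989)
6^32 ≡ 393^2 = 154449 ≡ 165 (mod 989)
6^64 ≡ 165^2 = 27225 ≡ 522 (mod 989)
6^128 ≡ 522^2 = 272484 ≡ 509 (mod 989)
6^256 ≡ 509^2 = 259081 ≡ 952 (mod 989)
6^512 ≡ 952^2 = 906304 ≡ 380 (mod 989)
988 = 512 + 256 + 128 + 64 + 16 + 8 + 4 in binary powers of 2.
So 6^988 ≡ 380 · 952 · 509 · 522 · 393 · 294 · 307 ≡ 522 (mod 989).
Since 522 ≠ 1, base 6 is a Fermat witness: 989 is composite.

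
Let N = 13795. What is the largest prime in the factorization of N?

89

13795 = 5 · 2759
2759 = 31 · 89
89 is prime.
So 13795 = 5 · 31 · 89; the largest prime factor is 89.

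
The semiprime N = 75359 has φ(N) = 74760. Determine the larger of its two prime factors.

φ(n) = (p−1)(q−1) = n − (p+q) + 1, so p + q = 75359 − 74760 + 1 = 600.
p and q are the roots of t² − 600t + 75359 = 0.
Discriminant: 600² − 4·75359 = 360000 − 301436 = 58564; √58564 = 242.
q = (600 − 242)/2 = 179, p = (600 + 242)/2 = 421.
Check: 179 · 421 = 75359.

421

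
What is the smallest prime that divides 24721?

59

24721 is odd.
Digit sum 16, not divisible by 3.
Ends in 1: not divisible by 5.
7: 24721 = 7·3531 + 4
11: 24721 = 11·2247 + 4
13: 24721 = 13·1901 + 8
17: 24721 = 17·1454 + 3
19: 24721 = 19·1301 + 2
23: 24721 = 23·1074 + 19
29: 24721 = 29·852 + 13
31: 24721 = 31·797 + 14
37: 24721 = 37·668 + 5
41: 24721 = 41·602 + 39
43: 24721 = 43·574 + 39
47: 24721 = 47·525 + 46
53: 24721 = 53·466 + 23
59: 24721 = 59·419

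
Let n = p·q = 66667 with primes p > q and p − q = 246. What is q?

163

Since p = q + 246, we have 66667 = q(q + 246), so q² + 246q − 66667 = 0.
Discriminant: 246² + 4·66667 = 60516 + 266668 = 327184; √327184 = 572.
q = (−246 + 572)/2 = 163, and p = q + 246 = 409.
Check: 163 · 409 = 66667.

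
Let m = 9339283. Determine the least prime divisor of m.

9339283 is odd.
Digit sum 37, not divisible by 3.
Ends in 3: not divisible by 5.
7: 9339283 = 7·1334183 + 2
11: 9339283 = 11·849025 + 8
13: 9339283 = 13·718406 + 5
17: 9339283 = 17·549369 + 10
19: 9339283 = 19·491541 + 4
23: 9339283 = 23·406055 + 18
29: 9339283 = 29·322044 + 7
31: 9339283 = 31·301267 + 6
37: 9339283 = 37·252413 + 2
41: 9339283 = 41·227787 + 16
43: 9339283 = 43·217192 + 27
47: 9339283 = 47·198708 + 7
53: 9339283 = 53·176212 + 47
59: 9339283 = 59·158292 + 55
61: 9339283 = 61·153103

61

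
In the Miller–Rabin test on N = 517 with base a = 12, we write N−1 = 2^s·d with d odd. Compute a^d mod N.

517 − 1 = 516 = 2^2 · 129, so d = 129.
12^1 ≡ 12 (mod 517)
12^2 ≡ 12^2 = 144 ≡ 144 (mod 517)
12^4 ≡ 144^2 = 20736 ≡ 56 (mod 517)
12^8 ≡ 56^2 = 3136 ≡ 34 (mod 517)
12^16 ≡ 34^2 = 1156 ≡ 122 (mod 517)
12^32 ≡ 122^2 = 14884 ≡ 408 (mod 517)
12^64 ≡ 408^2 = 166464 ≡ 507 (mod 517)
12^128 ≡ 507^2 = 257049 ≡ 100 (mod 517)
129 = 128 + 1 in binary powers of 2.
So 12^129 ≡ 100 · 12 ≡ 166 (mod 517).
Squaring chain: 166 → 155; never reaches −1, so base 12 is a Miller–Rabin witness that 517 is composite.

166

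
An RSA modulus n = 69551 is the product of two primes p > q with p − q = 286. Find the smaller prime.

157

Since p = q + 286, we have 69551 = q(q + 286), so q² + 286q − 69551 = 0.
Discriminant: 286² + 4·69551 = 81796 + 278204 = 360000; √360000 = 600.
q = (−286 + 600)/2 = 157, and p = q + 286 = 443.
Check: 157 · 443 = 69551.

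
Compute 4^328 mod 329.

242

4^1 ≡ 4 (mod 329)
4^2 ≡ 4^2 = 16 ≡ 16 (mod 329)
4^4 ≡ 16^2 = 256 ≡ 256 (mod 329)
4^8 ≡ 256^2 = 65536 ≡ 65 (mod 329)
4^16 ≡ 65^2 = 4225 ≡ 277 (mod 329)
4^32 ≡ 277^2 = 76729 ≡ 72 (mod 329)
4^64 ≡ 72^2 = 5184 ≡ 249 (mod 329)
4^128 ≡ 249^2 = 62001 ≡ 149 (mod 329)
4^256 ≡ 149^2 = 22201 ≡ 158 (mod 329)
328 = 256 + 64 + 8 in binary powers of 2.
So 4^328 ≡ 158 · 249 · 65 ≡ 242 (mod 329).
Since 242 ≠ 1, base 4 is a Fermat witness: 329 is composite.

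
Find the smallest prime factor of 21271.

89

21271 is odd.
Digit sum 13, not divisible by 3.
Ends in 1: not divisible by 5.
7: 21271 = 7·3038 + 5
11: 21271 = 11·1933 + 8
13: 21271 = 13·1636 + 3
17: 21271 = 17·1251 + 4
19: 21271 = 19·1119 + 10
23: 21271 = 23·924 + 19
29: 21271 = 29·733 + 14
31: 21271 = 31·686 + 5
37: 21271 = 37·574 + 33
41: 21271 = 41·518 + 33
43: 21271 = 43·494 + 29
47: 21271 = 47·452 + 27
53: 21271 = 53·401 + 18
59: 21271 = 59·360 + 31
61: 21271 = 61·348 + 43
67: 21271 = 67·317 + 32
71: 21271 = 71·299 + 42
73: 21271 = 73·291 + 28
79: 21271 = 79·269 + 20
83: 21271 = 83·256 + 23
89: 21271 = 89·239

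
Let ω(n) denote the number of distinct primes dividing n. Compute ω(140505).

140505 = 3 · 46835
46835 = 5 · 9367
9367 = 17 · 551
551 = 19 · 29
140505 = 3 · 5 · 17 · 19 · 29, which has 5 distinct prime factors.

5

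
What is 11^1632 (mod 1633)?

11^1 ≡ 11 (mod 1633)
11^2 ≡ 11^2 = 121 ≡ 121 (mod 1633)
11^4 ≡ 121^2 = 14641 ≡ 1577 (mod 1633)
11^8 ≡ 1577^2 = 2486929 ≡ 1503 (mod 1633)
11^16 ≡ 1503^2 = 2259009 ≡ 570 (mod 1633)
11^32 ≡ 570^2 = 324900 ≡ 1566 (mod 1633)
11^64 ≡ 1566^2 = 2452356 ≡ 1223 (mod 1633)
11^128 ≡ 1223^2 = 1495729 ≡ 1534 (mod 1633)
11^256 ≡ 1534^2 = 2353156 ≡ 3 (mod 1633)
11^512 ≡ 3^2 = 9 ≡ 9 (mod 1633)
11^1024 ≡ 9^2 = 81 ≡ 81 (mod 1633)
1632 = 1024 + 512 + 64 + 32 in binary powers of 2.
So 11^1632 ≡ 81 · 9 · 1223 · 1566 ≡ 151 (mod 1633).
Since 151 ≠ 1, base 11 is a Fermat witness: 1633 is composite.

151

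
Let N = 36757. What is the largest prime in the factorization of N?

89

36757 = 7 · 5251
5251 = 59 · 89
89 is prime.
So 36757 = 7 · 59 · 89; the largest prime factor is 89.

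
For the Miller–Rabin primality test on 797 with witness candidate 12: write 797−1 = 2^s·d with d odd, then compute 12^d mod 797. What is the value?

215

797 − 1 = 796 = 2^2 · 199, so d = 199.
12^1 ≡ 12 (mod 797)
12^2 ≡ 12^2 = 144 ≡ 144 (mod 797)
12^4 ≡ 144^2 = 20736 ≡ 14 (mod 797)
12^8 ≡ 14^2 = 196 ≡ 196 (mod 797)
12^16 ≡ 196^2 = 38416 ≡ 160 (mod 797)
12^32 ≡ 160^2 = 25600 ≡ 96 (mod 797)
12^64 ≡ 96^2 = 9216 ≡ 449 (mod 797)
12^128 ≡ 449^2 = 201601 ≡ 757 (mod 797)
199 = 128 + 64 + 4 + 2 + 1 in binary powers of 2.
So 12^199 ≡ 757 · 449 · 14 · 144 · 12 ≡ 215 (mod 797).
Squaring chain: 215 → 796; reaches −1, so base 12 does not prove 797 composite.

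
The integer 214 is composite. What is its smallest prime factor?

214 is even: 2 divides it.

2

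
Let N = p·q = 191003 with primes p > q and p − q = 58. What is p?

467

Since p = q + 58, we have 191003 = q(q + 58), so q² + 58q − 191003 = 0.
Discriminant: 58² + 4·191003 = 3364 + 764012 = 767376; √767376 = 876.
q = (−58 + 876)/2 = 409, and p = q + 58 = 467.
Check: 409 · 467 = 191003.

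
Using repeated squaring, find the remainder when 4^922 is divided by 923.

4^1 ≡ 4 (mod 923)
4^2 ≡ 4^2 = 16 ≡ 16 (mod 923)
4^4 ≡ 16^2 = 256 ≡ 256 (mod 923)
4^8 ≡ 256^2 = 65536 ≡ 3 (mod 923)
4^16 ≡ 3^2 = 9 ≡ 9 (mod 923)
4^32 ≡ 9^2 = 81 ≡ 81 (mod 923)
4^64 ≡ 81^2 = 6561 ≡ 100 (mod 923)
4^128 ≡ 100^2 = 10000 ≡ 770 (mod 923)
4^256 ≡ 770^2 = 592900 ≡ 334 (mod 923)
4^512 ≡ 334^2 = 111556 ≡ 796 (mod 923)
922 = 512 + 256 + 128 + 16 + 8 + 2 in binary powers of 2.
So 4^922 ≡ 796 · 334 · 770 · 9 · 3 · 16 ≡ 555 (mod 923).
Since 555 ≠ 1, base 4 is a Fermat witness: 923 is composite.

555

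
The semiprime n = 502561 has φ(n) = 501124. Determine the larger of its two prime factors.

φ(n) = (p−1)(q−1) = n − (p+q) + 1, so p + q = 502561 − 501124 + 1 = 1438.
p and q are the roots of t² − 1438t + 502561 = 0.
Discriminant: 1438² − 4·502561 = 2067844 − 2010244 = 57600; √57600 = 240.
q = (1438 − 240)/2 = 599, p = (1438 + 240)/2 = 839.
Check: 599 · 839 = 502561.

839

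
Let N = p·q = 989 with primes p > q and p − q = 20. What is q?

23

Since p = q + 20, we have 989 = q(q + 20), so q² + 20q − 989 = 0.
Discriminant: 20² + 4·989 = 400 + 3956 = 4356; √4356 = 66.
q = (−20 + 66)/2 = 23, and p = q + 20 = 43.
Check: 23 · 43 = 989.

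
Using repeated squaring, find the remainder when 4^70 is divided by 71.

4^1 ≡ 4 (mod 71)
4^2 ≡ 4^2 = 16 ≡ 16 (mod 71)
4^4 ≡ 16^2 = 256 ≡ 43 (mod 71)
4^8 ≡ 43^2 = 1849 ≡ 3 (mod 71)
4^16 ≡ 3^2 = 9 ≡ 9 (mod 71)
4^32 ≡ 9^2 = 81 ≡ 10 (mod 71)
4^64 ≡ 10^2 = 100 ≡ 29 (mod 71)
70 = 64 + 4 + 2 in binary powers of 2.
So 4^70 ≡ 29 · 43 · 16 ≡ 1 (mod 71).
Since the result is 1, base 4 gives no evidence that 71 is composite.

1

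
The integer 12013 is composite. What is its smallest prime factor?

12013 is odd.
Digit sum 7, not divisible by 3.
Ends in 3: not divisible by 5.
7: 12013 = 7·1716 + 1
11: 12013 = 11·1092 + 1
13: 12013 = 13·924 + 1
17: 12013 = 17·706 + 11
19: 12013 = 19·632 + 5
23: 12013 = 23·522 + 7
29: 12013 = 29·414 + 7
31: 12013 = 31·387 + 16
37: 12013 = 37·324 + 25
41: 12013 = 41·293

41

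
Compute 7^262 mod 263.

7^1 ≡ 7 (mod 263)
7^2 ≡ 7^2 = 49 ≡ 49 (mod 263)
7^4 ≡ 49^2 = 2401 ≡ 34 (mod 263)
7^8 ≡ 34^2 = 1156 ≡ 104 (mod 263)
7^16 ≡ 104^2 = 10816 ≡ 33 (mod 263)
7^32 ≡ 33^2 = 1089 ≡ 37 (mod 263)
7^64 ≡ 37^2 = 1369 ≡ 54 (mod 263)
7^128 ≡ 54^2 = 2916 ≡ 23 (mod 263)
7^256 ≡ 23^2 = 529 ≡ 3 (mod 263)
262 = 256 + 4 + 2 in binary powers of 2.
So 7^262 ≡ 3 · 34 · 49 ≡ 1 (mod 263).
Since the result is 1, base 7 gives no evidence that 263 is composite.

1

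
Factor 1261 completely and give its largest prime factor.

1261 = 13 · 97
97 is prime.
So 1261 = 13 · 97; the largest prime factor is 97.

97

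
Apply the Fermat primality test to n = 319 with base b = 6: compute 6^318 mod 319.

103

6^1 ≡ 6 (mod 319)
6^2 ≡ 6^2 = 36 ≡ 36 (mod 319)
6^4 ≡ 36^2 = 1296 ≡ 20 (mod 319)
6^8 ≡ 20^2 = 400 ≡ 81 (mod 319)
6^16 ≡ 81^2 = 6561 ≡ 181 (mod 319)
6^32 ≡ 181^2 = 32761 ≡ 223 (mod 319)
6^64 ≡ 223^2 = 49729 ≡ 284 (mod 319)
6^128 ≡ 284^2 = 80656 ≡ 268 (mod 319)
6^256 ≡ 268^2 = 71824 ≡ 49 (mod 319)
318 = 256 + 32 + 16 + 8 + 4 + 2 in binary powers of 2.
So 6^318 ≡ 49 · 223 · 181 · 81 · 20 · 36 ≡ 103 (mod 319).
Since 103 ≠ 1, base 6 is a Fermat witness: 319 is composite.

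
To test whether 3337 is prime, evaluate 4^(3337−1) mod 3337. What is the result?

192

4^1 ≡ 4 (mod 3337)
4^2 ≡ 4^2 = 16 ≡ 16 (mod 3337)
4^4 ≡ 16^2 = 256 ≡ 256 (mod 3337)
4^8 ≡ 256^2 = 65536 ≡ 2133 (mod 3337)
4^16 ≡ 2133^2 = 4549689 ≡ 1358 (mod 3337)
4^32 ≡ 1358^2 = 1844164 ≡ 2140 (mod 3337)
4^64 ≡ 2140^2 = 4579600 ≡ 1236 (mod 3337)
4^128 ≡ 1236^2 = 1527696 ≡ 2687 (mod 3337)
4^256 ≡ 2687^2 = 7219969 ≡ 2038 (mod 3337)
4^512 ≡ 2038^2 = 4153444 ≡ 2216 (mod 3337)
4^1024 ≡ 2216^2 = 4910656 ≡ 1929 (mod 3337)
4^2048 ≡ 1929^2 = 3721041 ≡ 286 (mod 3337)
3336 = 2048 + 1024 + 256 + 8 in binary powers of 2.
So 4^3336 ≡ 286 · 1929 · 2038 · 2133 ≡ 192 (mod 3337).
Since 192 ≠ 1, base 4 is a Fermat witness: 3337 is composite.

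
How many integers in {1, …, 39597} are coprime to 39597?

25872

Factor: 39597 = 3 · 67 · 197.
φ(39597) = (3−1) · (67−1) · (197−1) = 2 · 66 · 196 = 25872.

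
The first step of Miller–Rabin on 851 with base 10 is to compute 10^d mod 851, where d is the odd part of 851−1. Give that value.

851 − 1 = 850 = 2^1 · 425, so d = 425.
10^1 ≡ 10 (mod 851)
10^2 ≡ 10^2 = 100 ≡ 100 (mod 851)
10^4 ≡ 100^2 = 10000 ≡ 639 (mod 851)
10^8 ≡ 639^2 = 408321 ≡ 692 (mod 851)
10^16 ≡ 692^2 = 478864 ≡ 602 (mod 851)
10^32 ≡ 602^2 = 362404 ≡ 729 (mod 851)
10^64 ≡ 729^2 = 531441 ≡ 417 (mod 851)
10^128 ≡ 417^2 = 173889 ≡ 285 (mod 851)
10^256 ≡ 285^2 = 81225 ≡ 380 (mod 851)
425 = 256 + 128 + 32 + 8 + 1 in binary powers of 2.
So 10^425 ≡ 380 · 285 · 729 · 692 · 10 ≡ 359 (mod 851).
Squaring chain: 359; never reaches −1, so base 10 is a Miller–Rabin witness that 851 is composite.

359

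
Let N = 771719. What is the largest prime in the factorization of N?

89

771719 = 13 · 59363
59363 = 23 · 2581
2581 = 29 · 89
89 is prime.
So 771719 = 13 · 23 · 29 · 89; the largest prime factor is 89.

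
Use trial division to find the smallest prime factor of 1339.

13

1339 is odd.
Digit sum 16, not divisible by 3.
Ends in 9: not divisible by 5.
7: 1339 = 7·191 + 2
11: 1339 = 11·121 + 8
13: 1339 = 13·103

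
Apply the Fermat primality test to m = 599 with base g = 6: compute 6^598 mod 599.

1

6^1 ≡ 6 (mod 599)
6^2 ≡ 6^2 = 36 ≡ 36 (mod 599)
6^4 ≡ 36^2 = 1296 ≡ 98 (mod 599)
6^8 ≡ 98^2 = 9604 ≡ 20 (mod 599)
6^16 ≡ 20^2 = 400 ≡ 400 (mod 599)
6^32 ≡ 400^2 = 160000 ≡ 67 (mod 599)
6^64 ≡ 67^2 = 4489 ≡ 296 (mod 599)
6^128 ≡ 296^2 = 87616 ≡ 162 (mod 599)
6^256 ≡ 162^2 = 26244 ≡ 487 (mod 599)
6^512 ≡ 487^2 = 237169 ≡ 564 (mod 599)
598 = 512 + 64 + 16 + 4 + 2 in binary powers of 2.
So 6^598 ≡ 564 · 296 · 400 · 98 · 36 ≡ 1 (mod 599).
Since the result is 1, base 6 gives no evidence that 599 is composite.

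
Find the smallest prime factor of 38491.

38491 is odd.
Digit sum 25, not divisible by 3.
Ends in 1: not divisible by 5.
7: 38491 = 7·5498 + 5
11: 38491 = 11·3499 + 2
13: 38491 = 13·2960 + 11
17: 38491 = 17·2264 + 3
19: 38491 = 19·2025 + 16
23: 38491 = 23·1673 + 12
29: 38491 = 29·1327 + 8
31: 38491 = 31·1241 + 20
37: 38491 = 37·1040 + 11
41: 38491 = 41·938 + 33
43: 38491 = 43·895 + 6
47: 38491 = 47·818 + 45
53: 38491 = 53·726 + 13
59: 38491 = 59·652 + 23
61: 38491 = 61·631

61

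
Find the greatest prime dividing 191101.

191101 = 41 · 4661
4661 = 59 · 79
79 is prime.
So 191101 = 41 · 59 · 79; the largest prime factor is 79.

79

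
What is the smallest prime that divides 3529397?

3529397 is odd.
Digit sum 38, not divisible by 3.
Ends in 7: not divisible by 5.
7: 3529397 = 7·504199 + 4
11: 3529397 = 11·320854 + 3
13: 3529397 = 13·271492 + 1
17: 3529397 = 17·207611 + 10
19: 3529397 = 19·185757 + 14
23: 3529397 = 23·153452 + 1
29: 3529397 = 29·121703 + 10
31: 3529397 = 31·113851 + 16
37: 3529397 = 37·95389 + 4
41: 3529397 = 41·86082 + 35
43: 3529397 = 43·82079

43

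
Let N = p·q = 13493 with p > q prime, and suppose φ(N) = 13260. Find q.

103

φ(n) = (p−1)(q−1) = n − (p+q) + 1, so p + q = 13493 − 13260 + 1 = 234.
p and q are the roots of t² − 234t + 13493 = 0.
Discriminant: 234² − 4·13493 = 54756 − 53972 = 784; √784 = 28.
q = (234 − 28)/2 = 103, p = (234 + 28)/2 = 131.
Check: 103 · 131 = 13493.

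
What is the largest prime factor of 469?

469 = 7 · 67
67 is prime.
So 469 = 7 · 67; the largest prime factor is 67.

67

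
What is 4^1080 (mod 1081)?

4^1 ≡ 4 (mod 1081)
4^2 ≡ 4^2 = 16 ≡ 16 (mod 1081)
4^4 ≡ 16^2 = 256 ≡ 256 (mod 1081)
4^8 ≡ 256^2 = 65536 ≡ 676 (mod 1081)
4^16 ≡ 676^2 = 456976 ≡ 794 (mod 1081)
4^32 ≡ 794^2 = 630436 ≡ 213 (mod 1081)
4^64 ≡ 213^2 = 45369 ≡ 1048 (mod 1081)
4^128 ≡ 1048^2 = 1098304 ≡ 8 (mod 1081)
4^256 ≡ 8^2 = 64 ≡ 64 (mod 1081)
4^512 ≡ 64^2 = 4096 ≡ 853 (mod 1081)
4^1024 ≡ 853^2 = 727609 ≡ 96 (mod 1081)
1080 = 1024 + 32 + 16 + 8 in binary powers of 2.
So 4^1080 ≡ 96 · 213 · 794 · 676 ≡ 200 (mod 1081).
Since 200 ≠ 1, base 4 is a Fermat witness: 1081 is composite.

200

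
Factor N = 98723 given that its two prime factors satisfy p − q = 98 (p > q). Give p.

367

Since p = q + 98, we have 98723 = q(q + 98), so q² + 98q − 98723 = 0.
Discriminant: 98² + 4·98723 = 9604 + 394892 = 404496; √404496 = 636.
q = (−98 + 636)/2 = 269, and p = q + 98 = 367.
Check: 269 · 367 = 98723.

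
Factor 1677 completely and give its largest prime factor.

1677 = 3 · 559
559 = 13 · 43
43 is prime.
So 1677 = 3 · 13 · 43; the largest prime factor is 43.

43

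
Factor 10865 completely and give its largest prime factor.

10865 = 5 · 2173
2173 = 41 · 53
53 is prime.
So 10865 = 5 · 41 · 53; the largest prime factor is 53.

53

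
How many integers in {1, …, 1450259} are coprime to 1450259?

1410400

Factor: 1450259 = 83 · 101 · 173.
φ(1450259) = (83−1) · (101−1) · (173−1) = 82 · 100 · 172 = 1410400.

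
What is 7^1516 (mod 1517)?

7^1 ≡ 7 (mod 1517)
7^2 ≡ 7^2 = 49 ≡ 49 (mod 1517)
7^4 ≡ 49^2 = 2401 ≡ 884 (mod 1517)
7^8 ≡ 884^2 = 781456 ≡ 201 (mod 1517)
7^16 ≡ 201^2 = 40401 ≡ 959 (mod 1517)
7^32 ≡ 959^2 = 919681 ≡ 379 (mod 1517)
7^64 ≡ 379^2 = 143641 ≡ 1043 (mod 1517)
7^128 ≡ 1043^2 = 1087849 ≡ 160 (mod 1517)
7^256 ≡ 160^2 = 25600 ≡ 1328 (mod 1517)
7^512 ≡ 1328^2 = 1763584 ≡ 830 (mod 1517)
7^1024 ≡ 830^2 = 688900 ≡ 182 (mod 1517)
1516 = 1024 + 256 + 128 + 64 + 32 + 8 + 4 in binary powers of 2.
So 7^1516 ≡ 182 · 1328 · 160 · 1043 · 379 · 201 · 884 ≡ 107 (mod 1517).
Since 107 ≠ 1, base 7 is a Fermat witness: 1517 is composite.

107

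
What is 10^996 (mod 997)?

10^1 ≡ 10 (mod 997)
10^2 ≡ 10^2 = 100 ≡ 100 (mod 997)
10^4 ≡ 100^2 = 10000 ≡ 30 (mod 997)
10^8 ≡ 30^2 = 900 ≡ 900 (mod 997)
10^16 ≡ 900^2 = 810000 ≡ 436 (mod 997)
10^32 ≡ 436^2 = 190096 ≡ 666 (mod 997)
10^64 ≡ 666^2 = 443556 ≡ 888 (mod 997)
10^128 ≡ 888^2 = 788544 ≡ 914 (mod 997)
10^256 ≡ 914^2 = 835396 ≡ 907 (mod 997)
10^512 ≡ 907^2 = 822649 ≡ 124 (mod 997)
996 = 512 + 256 + 128 + 64 + 32 + 4 in binary powers of 2.
So 10^996 ≡ 124 · 907 · 914 · 888 · 666 · 30 ≡ 1 (mod 997).
Since the result is 1, base 10 gives no evidence that 997 is composite.

1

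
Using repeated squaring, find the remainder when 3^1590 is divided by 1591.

322

3^1 ≡ 3 (mod 1591)
3^2 ≡ 3^2 = 9 ≡ 9 (mod 1591)
3^4 ≡ 9^2 = 81 ≡ 81 (mod 1591)
3^8 ≡ 81^2 = 6561 ≡ 197 (mod 1591)
3^16 ≡ 197^2 = 38809 ≡ 625 (mod 1591)
3^32 ≡ 625^2 = 390625 ≡ 830 (mod 1591)
3^64 ≡ 830^2 = 688900 ≡ 1588 (mod 1591)
3^128 ≡ 1588^2 = 2521744 ≡ 9 (mod 1591)
3^256 ≡ 9^2 = 81 ≡ 81 (mod 1591)
3^512 ≡ 81^2 = 6561 ≡ 197 (mod 1591)
3^1024 ≡ 197^2 = 38809 ≡ 625 (mod 1591)
1590 = 1024 + 512 + 32 + 16 + 4 + 2 in binary powers of 2.
So 3^1590 ≡ 625 · 197 · 830 · 625 · 81 · 9 ≡ 322 (mod 1591).
Since 322 ≠ 1, base 3 is a Fermat witness: 1591 is composite.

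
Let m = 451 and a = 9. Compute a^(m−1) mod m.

9^1 ≡ 9 (mod 451)
9^2 ≡ 9^2 = 81 ≡ 81 (mod 451)
9^4 ≡ 81^2 = 6561 ≡ 247 (mod 451)
9^8 ≡ 247^2 = 61009 ≡ 124 (mod 451)
9^16 ≡ 124^2 = 15376 ≡ 42 (mod 451)
9^32 ≡ 42^2 = 1764 ≡ 411 (mod 451)
9^64 ≡ 411^2 = 168921 ≡ 247 (mod 451)
9^128 ≡ 247^2 = 61009 ≡ 124 (mod 451)
9^256 ≡ 124^2 = 15376 ≡ 42 (mod 451)
450 = 256 + 128 + 64 + 2 in binary powers of 2.
So 9^450 ≡ 42 · 124 · 247 · 81 ≡ 122 (mod 451).
Since 122 ≠ 1, base 9 is a Fermat witness: 451 is composite.

122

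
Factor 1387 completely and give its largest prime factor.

73

1387 = 19 · 73
73 is prime.
So 1387 = 19 · 73; the largest prime factor is 73.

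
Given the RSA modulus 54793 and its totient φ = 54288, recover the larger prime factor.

349

φ(n) = (p−1)(q−1) = n − (p+q) + 1, so p + q = 54793 − 54288 + 1 = 506.
p and q are the roots of t² − 506t + 54793 = 0.
Discriminant: 506² − 4·54793 = 256036 − 219172 = 36864; √36864 = 192.
q = (506 − 192)/2 = 157, p = (506 + 192)/2 = 349.
Check: 157 · 349 = 54793.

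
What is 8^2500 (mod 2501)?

8^1 ≡ 8 (mod 2501)
8^2 ≡ 8^2 = 64 ≡ 64 (mod 2501)
8^4 ≡ 64^2 = 4096 ≡ 1595 (mod 2501)
8^8 ≡ 1595^2 = 2544025 ≡ 508 (mod 2501)
8^16 ≡ 508^2 = 258064 ≡ 461 (mod 2501)
8^32 ≡ 461^2 = 212521 ≡ 2437 (mod 2501)
8^64 ≡ 2437^2 = 5938969 ≡ 1595 (mod 2501)
8^128 ≡ 1595^2 = 2544025 ≡ 508 (mod 2501)
8^256 ≡ 508^2 = 258064 ≡ 461 (mod 2501)
8^512 ≡ 461^2 = 212521 ≡ 2437 (mod 2501)
8^1024 ≡ 2437^2 = 5938969 ≡ 1595 (mod 2501)
8^2048 ≡ 1595^2 = 2544025 ≡ 508 (mod 2501)
2500 = 2048 + 256 + 128 + 64 + 4 in binary powers of 2.
So 8^2500 ≡ 508 · 461 · 508 · 1595 · 1595 ≡ 1 (mod 2501).
Since the result is 1, base 8 gives no evidence that 2501 is composite.

1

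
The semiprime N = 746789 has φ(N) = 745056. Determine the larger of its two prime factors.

φ(n) = (p−1)(q−1) = n − (p+q) + 1, so p + q = 746789 − 745056 + 1 = 1734.
p and q are the roots of t² − 1734t + 746789 = 0.
Discriminant: 1734² − 4·746789 = 3006756 − 2987156 = 19600; √19600 = 140.
q = (1734 − 140)/2 = 797, p = (1734 + 140)/2 = 937.
Check: 797 · 937 = 746789.

937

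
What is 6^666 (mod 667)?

6^1 ≡ 6 (mod 667)
6^2 ≡ 6^2 = 36 ≡ 36 (mod 667)
6^4 ≡ 36^2 = 1296 ≡ 629 (mod 667)
6^8 ≡ 629^2 = 395641 ≡ 110 (mod 667)
6^16 ≡ 110^2 = 12100 ≡ 94 (mod 667)
6^32 ≡ 94^2 = 8836 ≡ 165 (mod 667)
6^64 ≡ 165^2 = 27225 ≡ 545 (mod 667)
6^128 ≡ 545^2 = 297025 ≡ 210 (mod 667)
6^256 ≡ 210^2 = 44100 ≡ 78 (mod 667)
6^512 ≡ 78^2 = 6084 ≡ 81 (mod 667)
666 = 512 + 128 + 16 + 8 + 2 in binary powers of 2.
So 6^666 ≡ 81 · 210 · 94 · 110 · 36 ≡ 81 (mod 667).
Since 81 ≠ 1, base 6 is a Fermat witness: 667 is composite.

81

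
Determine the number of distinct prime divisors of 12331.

3

12331 = 11 · 1121
1121 = 19 · 59
12331 = 11 · 19 · 59, which has 3 distinct prime factors.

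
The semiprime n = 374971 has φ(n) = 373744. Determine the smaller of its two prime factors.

569

φ(n) = (p−1)(q−1) = n − (p+q) + 1, so p + q = 374971 − 373744 + 1 = 1228.
p and q are the roots of t² − 1228t + 374971 = 0.
Discriminant: 1228² − 4·374971 = 1507984 − 1499884 = 8100; √8100 = 90.
q = (1228 − 90)/2 = 569, p = (1228 + 90)/2 = 659.
Check: 569 · 659 = 374971.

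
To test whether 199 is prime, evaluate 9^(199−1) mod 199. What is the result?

9^1 ≡ 9 (mod 199)
9^2 ≡ 9^2 = 81 ≡ 81 (mod 199)
9^4 ≡ 81^2 = 6561 ≡ 193 (mod 199)
9^8 ≡ 193^2 = 37249 ≡ 36 (mod 199)
9^16 ≡ 36^2 = 1296 ≡ 102 (mod 199)
9^32 ≡ 102^2 = 10404 ≡ 56 (mod 199)
9^64 ≡ 56^2 = 3136 ≡ 151 (mod 199)
9^128 ≡ 151^2 = 22801 ≡ 115 (mod 199)
198 = 128 + 64 + 4 + 2 in binary powers of 2.
So 9^198 ≡ 115 · 151 · 193 · 81 ≡ 1 (mod 199).
Since the result is 1, base 9 gives no evidence that 199 is composite.

1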